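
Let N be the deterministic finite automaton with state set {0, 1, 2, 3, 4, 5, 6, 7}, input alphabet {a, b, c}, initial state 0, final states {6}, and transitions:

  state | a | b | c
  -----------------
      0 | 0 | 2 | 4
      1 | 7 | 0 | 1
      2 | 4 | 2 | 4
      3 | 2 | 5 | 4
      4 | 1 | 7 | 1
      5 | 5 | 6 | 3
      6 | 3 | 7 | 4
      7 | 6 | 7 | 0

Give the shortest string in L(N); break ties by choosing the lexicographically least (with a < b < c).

A breadth-first search from 0 reaches an accepting state first via the path 0 → 4 → 7 → 6 on input cba.
No string of length < 3 is accepted (BFS exhausts all shorter strings without reaching an accepting state), and cba is the lexicographically least accepting string of length 3.

cba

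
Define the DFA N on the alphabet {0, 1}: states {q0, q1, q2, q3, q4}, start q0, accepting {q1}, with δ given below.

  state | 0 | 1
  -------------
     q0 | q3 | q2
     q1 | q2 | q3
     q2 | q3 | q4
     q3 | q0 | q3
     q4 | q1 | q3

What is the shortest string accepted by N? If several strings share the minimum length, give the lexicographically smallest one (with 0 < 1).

A breadth-first search from q0 reaches an accepting state first via the path q0 → q2 → q4 → q1 on input 110.
No string of length < 3 is accepted (BFS exhausts all shorter strings without reaching an accepting state), and 110 is the lexicographically least accepting string of length 3.

110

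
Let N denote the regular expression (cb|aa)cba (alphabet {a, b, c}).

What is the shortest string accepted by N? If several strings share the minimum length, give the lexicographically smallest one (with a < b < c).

aacba

By inspection of the expression, no string of length less than 5 matches, and aacba is the lexicographically first match of length 5.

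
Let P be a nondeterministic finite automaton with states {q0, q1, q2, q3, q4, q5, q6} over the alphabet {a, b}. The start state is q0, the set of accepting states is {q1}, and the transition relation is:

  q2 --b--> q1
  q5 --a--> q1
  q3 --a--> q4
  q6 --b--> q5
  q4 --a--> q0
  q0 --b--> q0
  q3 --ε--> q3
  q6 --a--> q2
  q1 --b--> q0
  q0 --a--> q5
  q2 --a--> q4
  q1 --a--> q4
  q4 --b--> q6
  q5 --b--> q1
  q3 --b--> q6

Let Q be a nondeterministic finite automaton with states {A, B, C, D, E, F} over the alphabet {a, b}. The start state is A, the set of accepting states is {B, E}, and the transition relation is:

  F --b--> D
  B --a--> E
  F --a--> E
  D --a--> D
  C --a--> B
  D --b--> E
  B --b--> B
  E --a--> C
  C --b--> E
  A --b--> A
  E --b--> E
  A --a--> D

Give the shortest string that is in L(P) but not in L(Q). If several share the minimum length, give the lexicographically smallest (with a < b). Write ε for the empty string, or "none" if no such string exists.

aa

The string aa is accepted by P but not by Q.
No shorter string lies in the difference, and aa is the lexicographically first length-2 string in L(P) \ L(Q).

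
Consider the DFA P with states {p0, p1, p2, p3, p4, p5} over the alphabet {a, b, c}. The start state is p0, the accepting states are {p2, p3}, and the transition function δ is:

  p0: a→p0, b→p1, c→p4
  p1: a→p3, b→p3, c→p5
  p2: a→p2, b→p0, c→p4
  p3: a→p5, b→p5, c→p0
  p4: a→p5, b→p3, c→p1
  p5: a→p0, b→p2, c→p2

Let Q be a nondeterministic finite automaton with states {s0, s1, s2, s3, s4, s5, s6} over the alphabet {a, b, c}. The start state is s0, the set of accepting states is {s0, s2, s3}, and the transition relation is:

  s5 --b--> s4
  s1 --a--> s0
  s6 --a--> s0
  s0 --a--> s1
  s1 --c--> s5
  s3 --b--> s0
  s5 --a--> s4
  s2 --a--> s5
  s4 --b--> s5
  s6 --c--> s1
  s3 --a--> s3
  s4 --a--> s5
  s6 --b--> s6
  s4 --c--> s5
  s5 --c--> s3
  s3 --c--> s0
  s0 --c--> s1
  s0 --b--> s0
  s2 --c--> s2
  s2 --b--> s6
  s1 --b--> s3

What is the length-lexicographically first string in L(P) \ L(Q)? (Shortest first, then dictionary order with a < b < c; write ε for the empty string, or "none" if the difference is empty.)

The string ba is accepted by P but not by Q.
No shorter string lies in the difference, and ba is the lexicographically first length-2 string in L(P) \ L(Q).

ba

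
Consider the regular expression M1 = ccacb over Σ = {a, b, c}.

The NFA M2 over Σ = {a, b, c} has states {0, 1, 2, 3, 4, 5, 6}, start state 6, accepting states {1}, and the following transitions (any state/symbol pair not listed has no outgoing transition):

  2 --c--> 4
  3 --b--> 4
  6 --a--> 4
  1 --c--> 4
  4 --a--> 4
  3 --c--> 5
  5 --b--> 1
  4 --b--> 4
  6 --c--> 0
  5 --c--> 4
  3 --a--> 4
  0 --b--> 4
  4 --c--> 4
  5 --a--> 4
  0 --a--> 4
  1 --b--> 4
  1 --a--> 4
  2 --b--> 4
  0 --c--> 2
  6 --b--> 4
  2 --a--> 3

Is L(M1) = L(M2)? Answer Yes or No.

Yes

Converting the expression M1 to a DFA (subset construction, then merging equivalent states) gives the minimal DFA with states {r0, r1, r2, r3, r4, r5, r6}, start state r0, accepting states {r6} and transitions r0: a→r1, b→r1, c→r2; r1: a→r1, b→r1, c→r1; r2: a→r1, b→r1, c→r3; r3: a→r4, b→r1, c→r1; r4: a→r1, b→r1, c→r5; r5: a→r1, b→r6, c→r1; r6: a→r1, b→r1, c→r1.
Exploring the product automaton M1 × M2 from the start pair (r0, 6), following both machines on each input symbol, reaches 7 state pairs: (r0, 6), (r1, 4), (r2, 0), (r3, 2), (r4, 3), (r5, 5), (r6, 1).
M1 accepts in {r6} and M2 accepts in {1}. In every reachable pair the two components are either both accepting — (r6, 1) — or both non-accepting, so no string is accepted by exactly one of the machines: L(M1) \ L(M2) and L(M2) \ L(M1) are both empty.
Hence every string is accepted by M1 iff it is accepted by M2, and the two languages coincide.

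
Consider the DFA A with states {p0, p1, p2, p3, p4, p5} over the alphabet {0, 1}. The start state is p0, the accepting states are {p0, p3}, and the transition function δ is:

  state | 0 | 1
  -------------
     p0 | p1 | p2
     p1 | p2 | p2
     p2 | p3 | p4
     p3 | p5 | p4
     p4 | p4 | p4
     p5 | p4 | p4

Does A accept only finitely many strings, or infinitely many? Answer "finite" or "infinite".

The useful states (reachable from p0 and able to reach an accepting state) are {p0, p1, p2, p3}.
Restricted to these states the transition graph has no cycle, so every accepting path has bounded length and L is finite.

finite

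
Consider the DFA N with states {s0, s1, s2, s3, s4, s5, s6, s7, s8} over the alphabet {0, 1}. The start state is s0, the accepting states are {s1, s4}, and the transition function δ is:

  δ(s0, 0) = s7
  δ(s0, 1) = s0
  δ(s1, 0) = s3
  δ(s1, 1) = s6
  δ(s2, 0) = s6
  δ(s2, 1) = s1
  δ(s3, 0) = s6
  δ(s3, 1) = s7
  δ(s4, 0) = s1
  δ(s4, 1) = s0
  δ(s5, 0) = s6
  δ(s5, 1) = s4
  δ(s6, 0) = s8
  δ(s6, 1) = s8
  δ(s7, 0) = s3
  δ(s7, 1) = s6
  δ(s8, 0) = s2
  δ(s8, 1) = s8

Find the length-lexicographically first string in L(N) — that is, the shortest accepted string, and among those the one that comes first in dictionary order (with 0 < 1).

A breadth-first search from s0 reaches an accepting state first via the path s0 → s7 → s6 → s8 → s2 → s1 on input 01001.
No string of length < 5 is accepted (BFS exhausts all shorter strings without reaching an accepting state), and 01001 is the lexicographically least accepting string of length 5.

01001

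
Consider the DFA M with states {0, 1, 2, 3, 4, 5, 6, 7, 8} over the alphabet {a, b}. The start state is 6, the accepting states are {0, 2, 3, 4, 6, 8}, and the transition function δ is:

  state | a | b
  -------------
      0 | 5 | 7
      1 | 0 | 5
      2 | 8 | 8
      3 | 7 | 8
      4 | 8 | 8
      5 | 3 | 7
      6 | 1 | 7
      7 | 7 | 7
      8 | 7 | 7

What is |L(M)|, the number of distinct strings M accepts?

The useful subgraph on states {0, 1, 3, 5, 6, 8} is acyclic, so L(M) is finite; the longest accepting path visits 6 useful states, giving maximum string length 5.
Counting accepting paths from 6 by length: 1 of length 0, 1 of length 2, 1 of length 3, 2 of length 4, 1 of length 5. Total 6.

6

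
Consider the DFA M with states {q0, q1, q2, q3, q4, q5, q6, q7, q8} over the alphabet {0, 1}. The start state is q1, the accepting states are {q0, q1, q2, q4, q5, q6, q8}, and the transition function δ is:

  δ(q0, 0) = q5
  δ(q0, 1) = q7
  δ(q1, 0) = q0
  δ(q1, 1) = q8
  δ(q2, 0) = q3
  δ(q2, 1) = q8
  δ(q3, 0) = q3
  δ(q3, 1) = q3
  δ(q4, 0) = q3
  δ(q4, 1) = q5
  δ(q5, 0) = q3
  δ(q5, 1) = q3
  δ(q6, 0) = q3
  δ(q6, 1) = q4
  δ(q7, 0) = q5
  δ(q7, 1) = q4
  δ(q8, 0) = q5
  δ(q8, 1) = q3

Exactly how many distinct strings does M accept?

The useful subgraph on states {q0, q1, q4, q5, q7, q8} is acyclic, so L(M) is finite; the longest accepting path visits 5 useful states, giving maximum string length 4.
Counting accepting paths from q1 by length: 1 of length 0, 2 of length 1, 2 of length 2, 2 of length 3, 1 of length 4. Total 8.

8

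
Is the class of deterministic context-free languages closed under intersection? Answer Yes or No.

DCFLs are closed under complement (normalise the DPDA to read all of its input, then flip the verdict). If they were also closed under intersection, De Morgan would make them closed under union; but {aⁿbⁿ : n≥0} and {aⁿb²ⁿ : n≥0} are DCFLs (push the a's; pop one per b, respectively one per two b's) whose union no deterministic PDA accepts: a DPDA for it would have a single run on aⁿb²ⁿ, accepting after the prefix aⁿbⁿ and accepting again after n more b's; an ordinary PDA that simulates it on a's and b's and, at any moment when it is accepting, may switch to reading only a fresh letter c while feeding each c to the simulation as a b, would accept aⁱbʲcᵏ (k≥1) exactly when both aⁱbʲ and aⁱbʲ⁺ᵏ are in the language, i.e. its language intersected with the regular set a*b*c⁺ would be exactly {aⁿbⁿcⁿ : n≥1} — impossible, since context-free languages are closed under intersection with regular sets and {aⁿbⁿcⁿ} is not context-free.

No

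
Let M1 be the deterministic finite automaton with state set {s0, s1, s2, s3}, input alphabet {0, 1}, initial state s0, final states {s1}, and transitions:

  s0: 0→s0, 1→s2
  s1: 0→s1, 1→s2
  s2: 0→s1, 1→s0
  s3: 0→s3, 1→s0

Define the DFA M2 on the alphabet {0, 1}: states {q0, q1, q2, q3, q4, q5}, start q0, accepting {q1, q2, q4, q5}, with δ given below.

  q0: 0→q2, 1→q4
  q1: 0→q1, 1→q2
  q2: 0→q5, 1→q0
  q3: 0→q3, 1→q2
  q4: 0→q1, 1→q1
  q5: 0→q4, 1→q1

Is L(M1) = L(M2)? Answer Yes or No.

No

The string 0 is accepted by M2 but rejected by M1.
So L(M1) ≠ L(M2).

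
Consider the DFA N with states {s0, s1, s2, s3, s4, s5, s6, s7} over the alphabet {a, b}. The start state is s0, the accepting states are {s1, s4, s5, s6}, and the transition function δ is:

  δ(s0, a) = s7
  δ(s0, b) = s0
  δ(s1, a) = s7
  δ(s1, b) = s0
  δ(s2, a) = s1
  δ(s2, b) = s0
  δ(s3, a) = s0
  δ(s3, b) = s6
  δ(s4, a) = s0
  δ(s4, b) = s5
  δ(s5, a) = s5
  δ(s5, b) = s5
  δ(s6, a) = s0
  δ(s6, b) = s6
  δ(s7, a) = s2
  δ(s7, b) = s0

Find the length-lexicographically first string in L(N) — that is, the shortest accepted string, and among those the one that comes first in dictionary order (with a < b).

aaa

A breadth-first search from s0 reaches an accepting state first via the path s0 → s7 → s2 → s1 on input aaa.
No string of length < 3 is accepted (BFS exhausts all shorter strings without reaching an accepting state), and aaa is the lexicographically least accepting string of length 3.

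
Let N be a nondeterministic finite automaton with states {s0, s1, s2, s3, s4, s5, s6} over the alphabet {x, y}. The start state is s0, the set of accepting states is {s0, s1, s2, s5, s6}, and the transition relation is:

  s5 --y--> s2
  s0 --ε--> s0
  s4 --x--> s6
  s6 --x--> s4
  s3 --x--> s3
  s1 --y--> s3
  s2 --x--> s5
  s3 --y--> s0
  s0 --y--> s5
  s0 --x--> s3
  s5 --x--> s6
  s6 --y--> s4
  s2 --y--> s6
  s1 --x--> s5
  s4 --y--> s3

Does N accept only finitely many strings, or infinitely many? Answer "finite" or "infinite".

State s0 is reachable from the start and can reach an accepting state, and it lies on the cycle s0 → s3 → s0.
Traversing that cycle any number of times yields accepted strings of unbounded length, so the language is infinite.

infinite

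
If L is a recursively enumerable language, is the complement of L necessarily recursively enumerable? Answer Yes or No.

No

If both L and its complement were r.e., running the two recognisers in parallel would decide L, so L would be recursive; but there are r.e. languages that are not recursive (e.g. the halting problem), and their complements are therefore not r.e.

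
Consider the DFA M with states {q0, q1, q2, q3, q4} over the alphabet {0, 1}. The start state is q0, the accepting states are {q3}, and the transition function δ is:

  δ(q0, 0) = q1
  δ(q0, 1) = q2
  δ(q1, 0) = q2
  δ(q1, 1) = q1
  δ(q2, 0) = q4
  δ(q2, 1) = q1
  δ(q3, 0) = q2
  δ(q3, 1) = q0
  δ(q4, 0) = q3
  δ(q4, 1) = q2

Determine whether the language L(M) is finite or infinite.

State q1 is reachable from the start and can reach an accepting state, and it lies on the cycle q1 → q1.
Traversing that cycle any number of times yields accepted strings of unbounded length, so the language is infinite.

infinite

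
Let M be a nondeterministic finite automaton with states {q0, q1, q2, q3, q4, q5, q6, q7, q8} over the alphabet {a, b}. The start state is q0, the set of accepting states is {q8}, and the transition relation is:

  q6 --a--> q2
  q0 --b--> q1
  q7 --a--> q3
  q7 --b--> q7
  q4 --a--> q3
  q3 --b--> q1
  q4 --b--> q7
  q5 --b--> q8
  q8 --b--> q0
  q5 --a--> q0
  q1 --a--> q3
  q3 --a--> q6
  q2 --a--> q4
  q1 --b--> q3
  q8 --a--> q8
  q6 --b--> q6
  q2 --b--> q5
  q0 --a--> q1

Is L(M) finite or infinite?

infinite

State q1 is reachable from the start and can reach an accepting state, and it lies on the cycle q1 → q3 → q1.
Traversing that cycle any number of times yields accepted strings of unbounded length, so the language is infinite.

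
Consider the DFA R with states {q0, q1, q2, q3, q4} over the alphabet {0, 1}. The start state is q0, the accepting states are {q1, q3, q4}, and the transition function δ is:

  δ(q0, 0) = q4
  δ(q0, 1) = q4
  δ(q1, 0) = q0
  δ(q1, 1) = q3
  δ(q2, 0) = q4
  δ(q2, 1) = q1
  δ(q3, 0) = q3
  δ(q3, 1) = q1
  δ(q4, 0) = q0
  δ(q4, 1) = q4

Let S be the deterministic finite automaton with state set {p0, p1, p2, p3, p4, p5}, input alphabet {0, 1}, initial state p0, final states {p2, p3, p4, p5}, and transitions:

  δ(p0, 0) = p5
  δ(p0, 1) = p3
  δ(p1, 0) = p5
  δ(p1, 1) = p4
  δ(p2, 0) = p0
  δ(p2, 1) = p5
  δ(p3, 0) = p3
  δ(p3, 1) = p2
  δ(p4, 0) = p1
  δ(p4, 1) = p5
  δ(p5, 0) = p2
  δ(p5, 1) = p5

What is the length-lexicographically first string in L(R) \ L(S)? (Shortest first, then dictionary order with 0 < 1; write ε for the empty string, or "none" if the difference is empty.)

The string 000 is accepted by R but not by S.
No shorter string lies in the difference, and 000 is the lexicographically first length-3 string in L(R) \ L(S).

000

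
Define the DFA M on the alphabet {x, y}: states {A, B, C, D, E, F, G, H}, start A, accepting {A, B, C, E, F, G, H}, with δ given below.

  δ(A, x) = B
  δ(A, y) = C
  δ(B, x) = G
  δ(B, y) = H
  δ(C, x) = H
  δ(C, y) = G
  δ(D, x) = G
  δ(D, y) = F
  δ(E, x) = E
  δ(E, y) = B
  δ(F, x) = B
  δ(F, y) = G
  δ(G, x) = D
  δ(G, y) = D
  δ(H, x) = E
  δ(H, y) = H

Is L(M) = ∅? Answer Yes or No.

No

The empty string ε is accepted: the run A ends in the accepting state A.
Since at least one string is accepted, L(M) is not empty.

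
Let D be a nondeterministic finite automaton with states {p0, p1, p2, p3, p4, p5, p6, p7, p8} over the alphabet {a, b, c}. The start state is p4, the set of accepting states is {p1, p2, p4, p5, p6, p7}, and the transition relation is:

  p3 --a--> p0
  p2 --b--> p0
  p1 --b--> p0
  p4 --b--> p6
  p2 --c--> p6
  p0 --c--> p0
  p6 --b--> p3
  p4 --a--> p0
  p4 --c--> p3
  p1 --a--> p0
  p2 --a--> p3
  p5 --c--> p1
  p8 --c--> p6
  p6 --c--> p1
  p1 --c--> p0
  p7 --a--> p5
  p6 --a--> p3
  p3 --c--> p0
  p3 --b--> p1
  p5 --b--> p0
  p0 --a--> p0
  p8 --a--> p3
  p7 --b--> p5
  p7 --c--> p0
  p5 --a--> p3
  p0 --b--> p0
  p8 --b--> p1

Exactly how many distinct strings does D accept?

The useful subgraph on states {p1, p3, p4, p6} is acyclic, so L(D) is finite; the longest accepting path visits 4 useful states, giving maximum string length 3.
Counting accepting paths from p4 by length: 1 of length 0, 1 of length 1, 2 of length 2, 2 of length 3. Total 6.

6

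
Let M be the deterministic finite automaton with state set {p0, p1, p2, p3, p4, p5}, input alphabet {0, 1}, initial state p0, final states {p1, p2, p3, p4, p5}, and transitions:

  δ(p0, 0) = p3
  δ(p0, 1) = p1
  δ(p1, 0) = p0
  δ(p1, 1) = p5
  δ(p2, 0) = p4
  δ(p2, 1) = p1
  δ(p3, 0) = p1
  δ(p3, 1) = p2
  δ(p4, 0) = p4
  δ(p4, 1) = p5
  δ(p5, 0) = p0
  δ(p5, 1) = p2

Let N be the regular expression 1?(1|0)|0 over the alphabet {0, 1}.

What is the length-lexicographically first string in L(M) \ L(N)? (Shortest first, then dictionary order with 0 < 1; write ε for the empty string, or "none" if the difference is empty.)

00

The string 00 is accepted by M but not by N.
No shorter string lies in the difference, and 00 is the lexicographically first length-2 string in L(M) \ L(N).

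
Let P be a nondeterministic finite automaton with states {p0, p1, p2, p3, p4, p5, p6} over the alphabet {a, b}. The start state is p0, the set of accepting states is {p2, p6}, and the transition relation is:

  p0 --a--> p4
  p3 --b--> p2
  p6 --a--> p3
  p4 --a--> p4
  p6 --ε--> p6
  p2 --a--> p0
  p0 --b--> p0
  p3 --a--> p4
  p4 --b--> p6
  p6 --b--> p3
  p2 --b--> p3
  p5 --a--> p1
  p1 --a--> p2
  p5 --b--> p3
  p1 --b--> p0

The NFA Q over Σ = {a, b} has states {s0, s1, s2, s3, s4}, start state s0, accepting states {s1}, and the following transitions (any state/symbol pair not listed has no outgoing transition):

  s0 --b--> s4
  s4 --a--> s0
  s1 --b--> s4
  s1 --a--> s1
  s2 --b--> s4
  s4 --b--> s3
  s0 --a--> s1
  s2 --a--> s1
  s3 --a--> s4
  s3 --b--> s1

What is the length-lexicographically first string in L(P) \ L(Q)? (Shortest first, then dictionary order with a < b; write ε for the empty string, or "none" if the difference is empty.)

The string ab is accepted by P but not by Q.
No shorter string lies in the difference, and ab is the lexicographically first length-2 string in L(P) \ L(Q).

ab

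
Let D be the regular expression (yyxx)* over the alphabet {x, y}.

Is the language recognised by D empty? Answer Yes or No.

The empty string ε matches the expression, so it belongs to L(D).
Since L(D) contains at least one string, it is not empty.

No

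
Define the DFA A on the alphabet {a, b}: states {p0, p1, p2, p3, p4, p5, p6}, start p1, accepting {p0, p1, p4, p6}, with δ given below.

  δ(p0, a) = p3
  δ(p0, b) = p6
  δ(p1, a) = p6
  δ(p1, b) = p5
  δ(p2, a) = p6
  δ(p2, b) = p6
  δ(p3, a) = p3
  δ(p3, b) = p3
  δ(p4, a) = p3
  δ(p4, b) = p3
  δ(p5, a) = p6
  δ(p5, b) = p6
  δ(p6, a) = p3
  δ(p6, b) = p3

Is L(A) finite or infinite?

finite

The useful states (reachable from p1 and able to reach an accepting state) are {p1, p5, p6}.
Restricted to these states the transition graph has no cycle, so every accepting path has bounded length and L is finite.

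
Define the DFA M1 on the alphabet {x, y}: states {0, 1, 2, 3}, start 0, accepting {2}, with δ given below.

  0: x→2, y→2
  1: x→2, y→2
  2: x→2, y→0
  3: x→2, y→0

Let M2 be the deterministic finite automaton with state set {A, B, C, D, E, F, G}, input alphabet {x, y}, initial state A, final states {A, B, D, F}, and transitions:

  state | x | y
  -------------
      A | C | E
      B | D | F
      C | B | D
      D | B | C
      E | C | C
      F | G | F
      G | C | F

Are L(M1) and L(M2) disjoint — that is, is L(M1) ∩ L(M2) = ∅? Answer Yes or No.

The string xx is accepted by both M1 and M2.
Hence L(M1) ∩ L(M2) ≠ ∅.

No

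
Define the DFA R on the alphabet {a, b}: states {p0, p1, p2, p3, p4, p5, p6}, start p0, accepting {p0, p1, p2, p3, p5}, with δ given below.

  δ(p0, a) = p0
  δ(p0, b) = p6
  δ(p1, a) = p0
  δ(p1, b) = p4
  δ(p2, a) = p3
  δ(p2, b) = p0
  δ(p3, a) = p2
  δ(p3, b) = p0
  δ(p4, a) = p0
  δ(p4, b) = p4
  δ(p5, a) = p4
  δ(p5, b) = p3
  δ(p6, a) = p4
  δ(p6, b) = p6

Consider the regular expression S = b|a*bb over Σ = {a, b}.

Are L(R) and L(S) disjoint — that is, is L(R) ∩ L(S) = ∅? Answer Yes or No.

Converting the expression S to a DFA (subset construction, then merging equivalent states) gives the minimal DFA with states {s0, s1, s2, s3, s4, s5}, start state s0, accepting states {s2, s5} and transitions s0: a→s1, b→s2; s1: a→s1, b→s3; s2: a→s4, b→s5; s3: a→s4, b→s5; s4: a→s4, b→s4; s5: a→s4, b→s4.
Exploring the product automaton R × S from the start pair (p0, s0), following both machines on each input symbol, reaches 8 state pairs: (p0, s0), (p0, s1), (p6, s2), (p6, s3), (p4, s4), (p6, s5), (p0, s4), (p6, s4).
R accepts in {p0, p1, p2, p3, p5} and S accepts in {s2, s5}; no reachable pair has both components accepting, so no string drives both machines to acceptance simultaneously and L(R) ∩ L(S) = ∅.
So no string is accepted by both, and the intersection is empty.

Yes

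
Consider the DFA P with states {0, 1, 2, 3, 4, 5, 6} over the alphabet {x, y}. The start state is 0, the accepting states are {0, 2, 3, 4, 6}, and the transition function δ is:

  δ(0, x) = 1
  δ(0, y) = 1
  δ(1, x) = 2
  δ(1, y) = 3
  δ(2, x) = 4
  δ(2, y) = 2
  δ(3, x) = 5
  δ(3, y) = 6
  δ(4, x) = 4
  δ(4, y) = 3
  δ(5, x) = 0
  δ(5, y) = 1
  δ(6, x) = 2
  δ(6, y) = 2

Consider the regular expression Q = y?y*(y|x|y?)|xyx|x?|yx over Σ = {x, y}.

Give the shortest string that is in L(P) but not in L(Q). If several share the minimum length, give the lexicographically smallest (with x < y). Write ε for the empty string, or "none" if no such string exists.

xx

The string xx is accepted by P but not by Q.
No shorter string lies in the difference, and xx is the lexicographically first length-2 string in L(P) \ L(Q).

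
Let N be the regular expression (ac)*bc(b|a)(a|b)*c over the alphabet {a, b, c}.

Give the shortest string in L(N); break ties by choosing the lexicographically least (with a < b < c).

bcac

By inspection of the expression, no string of length less than 4 matches, and bcac is the lexicographically first match of length 4.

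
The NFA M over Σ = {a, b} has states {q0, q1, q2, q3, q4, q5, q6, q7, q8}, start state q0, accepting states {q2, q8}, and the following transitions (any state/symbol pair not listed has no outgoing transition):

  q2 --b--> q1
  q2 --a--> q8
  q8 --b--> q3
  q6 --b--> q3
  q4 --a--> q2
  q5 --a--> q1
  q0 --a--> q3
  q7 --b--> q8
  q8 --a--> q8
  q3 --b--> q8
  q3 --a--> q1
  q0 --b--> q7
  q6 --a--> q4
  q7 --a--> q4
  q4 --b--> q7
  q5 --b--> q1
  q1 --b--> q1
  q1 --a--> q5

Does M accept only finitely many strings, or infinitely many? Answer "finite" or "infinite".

State q8 is reachable from the start and can reach an accepting state, and it lies on the cycle q8 → q8.
Traversing that cycle any number of times yields accepted strings of unbounded length, so the language is infinite.

infinite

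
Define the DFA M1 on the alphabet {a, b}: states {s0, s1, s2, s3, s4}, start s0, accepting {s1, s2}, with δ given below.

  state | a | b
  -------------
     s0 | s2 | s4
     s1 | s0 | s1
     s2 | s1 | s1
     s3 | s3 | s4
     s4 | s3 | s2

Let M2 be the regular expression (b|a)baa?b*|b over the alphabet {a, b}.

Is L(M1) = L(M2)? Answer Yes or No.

The string a is accepted by M1 but rejected by M2.
So L(M1) ≠ L(M2).

No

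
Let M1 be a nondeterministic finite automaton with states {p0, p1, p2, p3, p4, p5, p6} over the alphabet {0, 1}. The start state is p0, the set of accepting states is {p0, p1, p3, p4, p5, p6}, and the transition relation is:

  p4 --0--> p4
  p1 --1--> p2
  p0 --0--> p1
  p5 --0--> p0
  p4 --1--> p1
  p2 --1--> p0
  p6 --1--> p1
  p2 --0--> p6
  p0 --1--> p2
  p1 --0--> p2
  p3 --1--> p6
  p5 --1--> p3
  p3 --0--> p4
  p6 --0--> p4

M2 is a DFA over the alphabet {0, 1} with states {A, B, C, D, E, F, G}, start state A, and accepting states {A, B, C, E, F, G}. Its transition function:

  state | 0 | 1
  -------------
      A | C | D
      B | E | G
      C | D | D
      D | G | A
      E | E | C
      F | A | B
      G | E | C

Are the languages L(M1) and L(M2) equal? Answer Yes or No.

Yes

Exploring the product automaton M1 × M2 from the start pair (p0, A), following both machines on each input symbol, reaches 5 state pairs: (p0, A), (p1, C), (p2, D), (p6, G), (p4, E).
M1 accepts in {p0, p1, p3, p4, p5, p6} and M2 accepts in {A, B, C, E, F, G}. In every reachable pair the two components are either both accepting — (p0, A), (p1, C), (p6, G), (p4, E) — or both non-accepting, so no string is accepted by exactly one of the machines: L(M1) \ L(M2) and L(M2) \ L(M1) are both empty.
Hence every string is accepted by M1 iff it is accepted by M2, and the two languages coincide.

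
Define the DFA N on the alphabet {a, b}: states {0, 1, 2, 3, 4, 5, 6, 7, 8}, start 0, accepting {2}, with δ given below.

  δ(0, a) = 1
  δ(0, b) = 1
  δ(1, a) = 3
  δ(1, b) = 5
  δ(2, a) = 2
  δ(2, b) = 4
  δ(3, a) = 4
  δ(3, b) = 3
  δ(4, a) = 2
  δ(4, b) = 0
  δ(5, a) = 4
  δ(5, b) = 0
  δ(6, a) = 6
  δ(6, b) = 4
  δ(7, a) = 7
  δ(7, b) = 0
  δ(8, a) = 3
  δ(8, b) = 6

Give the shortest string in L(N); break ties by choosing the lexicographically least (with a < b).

A breadth-first search from 0 reaches an accepting state first via the path 0 → 1 → 3 → 4 → 2 on input aaaa.
No string of length < 4 is accepted (BFS exhausts all shorter strings without reaching an accepting state), and aaaa is the lexicographically least accepting string of length 4.

aaaa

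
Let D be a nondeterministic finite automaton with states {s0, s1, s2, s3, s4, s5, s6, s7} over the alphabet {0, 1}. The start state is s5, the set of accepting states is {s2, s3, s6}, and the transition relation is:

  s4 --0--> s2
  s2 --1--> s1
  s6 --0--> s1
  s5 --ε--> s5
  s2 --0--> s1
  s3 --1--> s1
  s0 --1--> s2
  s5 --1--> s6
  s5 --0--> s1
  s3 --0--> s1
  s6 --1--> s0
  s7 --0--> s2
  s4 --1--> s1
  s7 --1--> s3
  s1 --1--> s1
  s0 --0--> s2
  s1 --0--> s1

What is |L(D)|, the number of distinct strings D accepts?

3

The useful subgraph on states {s0, s2, s5, s6} is acyclic, so L(D) is finite; the longest accepting path visits 4 useful states, giving maximum string length 3.
Counting accepting paths from s5 by length: 1 of length 1, 2 of length 3. Total 3.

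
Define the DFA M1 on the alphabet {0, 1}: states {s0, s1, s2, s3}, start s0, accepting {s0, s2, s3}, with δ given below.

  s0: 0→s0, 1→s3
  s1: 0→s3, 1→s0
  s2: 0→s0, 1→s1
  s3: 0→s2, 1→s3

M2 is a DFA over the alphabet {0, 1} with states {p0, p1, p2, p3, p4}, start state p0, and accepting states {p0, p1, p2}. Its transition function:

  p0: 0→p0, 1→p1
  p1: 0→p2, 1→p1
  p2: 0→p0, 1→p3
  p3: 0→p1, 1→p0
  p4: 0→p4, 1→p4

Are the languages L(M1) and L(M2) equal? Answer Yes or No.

Yes

Exploring the product automaton M1 × M2 from the start pair (s0, p0), following both machines on each input symbol, reaches 4 state pairs: (s0, p0), (s3, p1), (s2, p2), (s1, p3).
M1 accepts in {s0, s2, s3} and M2 accepts in {p0, p1, p2}. In every reachable pair the two components are either both accepting — (s0, p0), (s3, p1), (s2, p2) — or both non-accepting, so no string is accepted by exactly one of the machines: L(M1) \ L(M2) and L(M2) \ L(M1) are both empty.
Hence every string is accepted by M1 iff it is accepted by M2, and the two languages coincide.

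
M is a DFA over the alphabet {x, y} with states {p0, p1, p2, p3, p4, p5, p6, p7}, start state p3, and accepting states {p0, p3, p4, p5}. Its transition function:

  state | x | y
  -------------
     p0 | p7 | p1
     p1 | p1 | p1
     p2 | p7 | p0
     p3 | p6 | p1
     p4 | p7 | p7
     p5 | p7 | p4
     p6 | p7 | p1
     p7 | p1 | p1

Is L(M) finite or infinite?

The useful states (reachable from p3 and able to reach an accepting state) are {p3}.
Restricted to these states the transition graph has no cycle, so every accepting path has bounded length and L is finite.

finite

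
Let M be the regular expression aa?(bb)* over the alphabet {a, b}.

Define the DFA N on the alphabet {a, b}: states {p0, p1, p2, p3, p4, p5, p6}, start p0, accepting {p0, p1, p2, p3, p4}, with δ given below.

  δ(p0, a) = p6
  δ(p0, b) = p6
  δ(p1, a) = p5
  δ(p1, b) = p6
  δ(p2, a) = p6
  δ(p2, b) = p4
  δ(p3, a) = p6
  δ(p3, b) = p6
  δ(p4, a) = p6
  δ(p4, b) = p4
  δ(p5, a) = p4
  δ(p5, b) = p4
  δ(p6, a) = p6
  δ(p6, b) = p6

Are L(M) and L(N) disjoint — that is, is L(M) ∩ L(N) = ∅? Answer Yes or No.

Converting the expression M to a DFA (subset construction, then merging equivalent states) gives the minimal DFA with states {m0, m1, m2, m3, m4}, start state m0, accepting states {m1, m3} and transitions m0: a→m1, b→m2; m1: a→m3, b→m4; m2: a→m2, b→m2; m3: a→m2, b→m4; m4: a→m2, b→m3.
Exploring the product automaton M × N from the start pair (m0, p0), following both machines on each input symbol, reaches 5 state pairs: (m0, p0), (m1, p6), (m2, p6), (m3, p6), (m4, p6).
M accepts in {m1, m3} and N accepts in {p0, p1, p2, p3, p4}; no reachable pair has both components accepting, so no string drives both machines to acceptance simultaneously and L(M) ∩ L(N) = ∅.
So no string is accepted by both, and the intersection is empty.

Yes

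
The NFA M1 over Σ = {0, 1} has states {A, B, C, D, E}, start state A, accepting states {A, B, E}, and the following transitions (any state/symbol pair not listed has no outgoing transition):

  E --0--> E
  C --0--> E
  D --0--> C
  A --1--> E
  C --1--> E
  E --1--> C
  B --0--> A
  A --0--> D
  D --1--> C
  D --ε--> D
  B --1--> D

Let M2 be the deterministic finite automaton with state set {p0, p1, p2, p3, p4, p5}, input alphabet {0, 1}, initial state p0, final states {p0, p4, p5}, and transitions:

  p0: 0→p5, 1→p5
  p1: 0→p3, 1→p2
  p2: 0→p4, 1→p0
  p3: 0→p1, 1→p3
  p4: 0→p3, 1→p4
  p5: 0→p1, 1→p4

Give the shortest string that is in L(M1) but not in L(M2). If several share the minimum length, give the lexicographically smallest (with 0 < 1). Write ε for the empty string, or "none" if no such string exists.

10

The string 10 is accepted by M1 but not by M2.
No shorter string lies in the difference, and 10 is the lexicographically first length-2 string in L(M1) \ L(M2).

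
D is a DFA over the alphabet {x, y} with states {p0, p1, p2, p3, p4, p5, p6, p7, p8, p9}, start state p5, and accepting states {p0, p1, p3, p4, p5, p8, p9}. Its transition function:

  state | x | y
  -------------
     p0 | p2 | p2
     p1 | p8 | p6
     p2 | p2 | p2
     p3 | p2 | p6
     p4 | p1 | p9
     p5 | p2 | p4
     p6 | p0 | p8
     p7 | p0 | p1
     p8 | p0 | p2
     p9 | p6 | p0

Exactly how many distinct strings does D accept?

The useful subgraph on states {p0, p1, p4, p5, p6, p8, p9} is acyclic, so L(D) is finite; the longest accepting path visits 6 useful states, giving maximum string length 5.
Counting accepting paths from p5 by length: 1 of length 0, 1 of length 1, 2 of length 2, 2 of length 3, 5 of length 4, 2 of length 5. Total 13.

13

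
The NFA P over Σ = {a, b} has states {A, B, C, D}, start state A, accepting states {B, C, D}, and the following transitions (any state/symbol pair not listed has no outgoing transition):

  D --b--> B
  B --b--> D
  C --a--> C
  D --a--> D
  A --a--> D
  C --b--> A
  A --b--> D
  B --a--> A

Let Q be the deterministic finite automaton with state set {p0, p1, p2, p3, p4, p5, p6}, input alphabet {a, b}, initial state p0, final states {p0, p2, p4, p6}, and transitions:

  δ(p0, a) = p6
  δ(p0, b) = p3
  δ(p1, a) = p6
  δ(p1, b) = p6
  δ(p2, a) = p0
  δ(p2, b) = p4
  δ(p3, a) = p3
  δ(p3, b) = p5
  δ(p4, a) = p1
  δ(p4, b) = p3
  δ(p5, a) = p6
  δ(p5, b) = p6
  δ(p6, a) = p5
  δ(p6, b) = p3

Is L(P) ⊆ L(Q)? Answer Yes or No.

The string b is in L(P) but not in L(Q).
So L(P) ⊄ L(Q).

No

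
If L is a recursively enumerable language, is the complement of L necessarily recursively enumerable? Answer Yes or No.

No

If both L and its complement were r.e., running the two recognisers in parallel would decide L, so L would be recursive; but there are r.e. languages that are not recursive (e.g. the halting problem), and their complements are therefore not r.e.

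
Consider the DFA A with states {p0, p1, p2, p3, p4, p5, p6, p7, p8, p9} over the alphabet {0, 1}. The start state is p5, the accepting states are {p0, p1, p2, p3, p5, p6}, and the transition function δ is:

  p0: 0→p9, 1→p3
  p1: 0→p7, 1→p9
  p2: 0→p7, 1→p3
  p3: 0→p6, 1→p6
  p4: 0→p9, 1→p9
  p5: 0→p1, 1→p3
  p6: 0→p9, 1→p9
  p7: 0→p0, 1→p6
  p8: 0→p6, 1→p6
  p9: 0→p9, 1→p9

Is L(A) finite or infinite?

finite

The useful states (reachable from p5 and able to reach an accepting state) are {p0, p1, p3, p5, p6, p7}.
Restricted to these states the transition graph has no cycle, so every accepting path has bounded length and L is finite.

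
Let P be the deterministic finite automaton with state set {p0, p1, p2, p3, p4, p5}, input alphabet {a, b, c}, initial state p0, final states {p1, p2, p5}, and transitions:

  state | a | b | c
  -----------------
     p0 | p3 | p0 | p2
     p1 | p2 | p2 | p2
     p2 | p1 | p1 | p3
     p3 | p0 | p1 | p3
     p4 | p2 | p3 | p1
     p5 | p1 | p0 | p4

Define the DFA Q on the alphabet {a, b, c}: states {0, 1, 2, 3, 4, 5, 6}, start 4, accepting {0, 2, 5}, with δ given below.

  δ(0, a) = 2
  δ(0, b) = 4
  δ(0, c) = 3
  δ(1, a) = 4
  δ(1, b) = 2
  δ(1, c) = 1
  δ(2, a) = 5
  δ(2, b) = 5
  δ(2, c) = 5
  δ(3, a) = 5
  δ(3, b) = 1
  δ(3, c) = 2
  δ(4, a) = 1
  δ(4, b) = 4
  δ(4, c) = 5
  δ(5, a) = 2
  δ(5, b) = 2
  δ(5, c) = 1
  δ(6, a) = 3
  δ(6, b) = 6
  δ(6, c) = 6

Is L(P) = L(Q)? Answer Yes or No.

Exploring the product automaton P × Q from the start pair (p0, 4), following both machines on each input symbol, reaches 4 state pairs: (p0, 4), (p3, 1), (p2, 5), (p1, 2).
P accepts in {p1, p2, p5} and Q accepts in {0, 2, 5}. In every reachable pair the two components are either both accepting — (p2, 5), (p1, 2) — or both non-accepting, so no string is accepted by exactly one of the machines: L(P) \ L(Q) and L(Q) \ L(P) are both empty.
Hence every string is accepted by P iff it is accepted by Q, and the two languages coincide.

Yes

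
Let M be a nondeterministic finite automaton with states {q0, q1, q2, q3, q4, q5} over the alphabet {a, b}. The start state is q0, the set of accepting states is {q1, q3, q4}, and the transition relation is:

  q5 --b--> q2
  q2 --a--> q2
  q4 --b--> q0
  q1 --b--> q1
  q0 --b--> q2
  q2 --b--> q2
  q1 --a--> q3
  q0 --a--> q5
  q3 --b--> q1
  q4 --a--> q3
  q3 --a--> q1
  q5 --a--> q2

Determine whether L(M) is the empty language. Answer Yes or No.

The states reachable from the start state are {q0, q2, q5}.
None of the accepting states {q1, q3, q4} is reachable, so no string is accepted and L(M) = ∅.

Yes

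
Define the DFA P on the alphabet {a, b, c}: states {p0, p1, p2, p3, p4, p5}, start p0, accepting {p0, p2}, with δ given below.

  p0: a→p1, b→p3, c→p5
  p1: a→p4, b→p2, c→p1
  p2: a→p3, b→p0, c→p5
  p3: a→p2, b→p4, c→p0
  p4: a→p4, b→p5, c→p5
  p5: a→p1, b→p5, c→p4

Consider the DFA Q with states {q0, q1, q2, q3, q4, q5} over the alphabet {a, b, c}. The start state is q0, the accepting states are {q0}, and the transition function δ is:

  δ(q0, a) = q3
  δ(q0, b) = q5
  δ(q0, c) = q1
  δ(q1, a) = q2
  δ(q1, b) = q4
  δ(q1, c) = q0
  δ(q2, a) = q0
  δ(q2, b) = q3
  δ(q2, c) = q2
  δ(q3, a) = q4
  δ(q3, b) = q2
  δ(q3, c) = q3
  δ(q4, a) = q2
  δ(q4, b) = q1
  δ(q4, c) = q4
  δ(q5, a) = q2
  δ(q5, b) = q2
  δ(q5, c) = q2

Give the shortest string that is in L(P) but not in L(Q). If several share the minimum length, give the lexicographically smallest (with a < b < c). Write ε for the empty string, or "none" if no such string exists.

The string ab is accepted by P but not by Q.
No shorter string lies in the difference, and ab is the lexicographically first length-2 string in L(P) \ L(Q).

ab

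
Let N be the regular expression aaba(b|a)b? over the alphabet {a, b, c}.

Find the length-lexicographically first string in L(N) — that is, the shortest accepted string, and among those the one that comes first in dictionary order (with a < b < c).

aabaa

By inspection of the expression, no string of length less than 5 matches, and aabaa is the lexicographically first match of length 5.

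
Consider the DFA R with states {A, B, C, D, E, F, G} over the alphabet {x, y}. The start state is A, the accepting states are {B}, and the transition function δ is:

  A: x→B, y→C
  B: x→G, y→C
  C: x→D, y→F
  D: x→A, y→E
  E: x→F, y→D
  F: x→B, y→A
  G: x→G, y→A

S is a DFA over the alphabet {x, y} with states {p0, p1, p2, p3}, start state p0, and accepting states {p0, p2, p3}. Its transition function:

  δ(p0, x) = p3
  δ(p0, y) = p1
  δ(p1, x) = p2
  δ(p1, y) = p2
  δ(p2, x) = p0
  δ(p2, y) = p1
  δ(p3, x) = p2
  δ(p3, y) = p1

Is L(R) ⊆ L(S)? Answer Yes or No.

Yes

Exploring the product automaton R × S from the start pair (A, p0), following both machines on each input symbol, reaches 17 state pairs: (A, p0), (B, p3), (C, p1), (G, p2), (D, p2), (F, p2), (G, p0), (A, p1), (E, p1), (B, p0), (G, p3), (B, p2), (C, p2), (D, p0), (F, p1), (A, p3), (A, p2).
R accepts in {B} and S accepts in {p0, p2, p3}. The reachable pairs whose R-component is accepting are (B, p3), (B, p0), (B, p2); in each of them the S-component is accepting too, so the product for L(R) \ L(S) (R-component accepting, S-component rejecting) has no reachable accepting pair and the difference is empty.
Hence every string in L(R) is also in L(S).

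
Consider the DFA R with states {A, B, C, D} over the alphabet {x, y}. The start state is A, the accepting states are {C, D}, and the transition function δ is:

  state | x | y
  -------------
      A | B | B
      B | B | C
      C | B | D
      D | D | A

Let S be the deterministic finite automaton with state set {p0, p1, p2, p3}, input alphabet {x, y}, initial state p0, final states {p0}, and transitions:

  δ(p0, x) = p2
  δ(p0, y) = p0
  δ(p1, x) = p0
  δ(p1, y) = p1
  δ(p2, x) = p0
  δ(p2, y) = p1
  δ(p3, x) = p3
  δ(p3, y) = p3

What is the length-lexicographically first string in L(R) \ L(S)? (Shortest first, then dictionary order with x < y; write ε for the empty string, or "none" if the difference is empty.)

The string xy is accepted by R but not by S.
No shorter string lies in the difference, and xy is the lexicographically first length-2 string in L(R) \ L(S).

xy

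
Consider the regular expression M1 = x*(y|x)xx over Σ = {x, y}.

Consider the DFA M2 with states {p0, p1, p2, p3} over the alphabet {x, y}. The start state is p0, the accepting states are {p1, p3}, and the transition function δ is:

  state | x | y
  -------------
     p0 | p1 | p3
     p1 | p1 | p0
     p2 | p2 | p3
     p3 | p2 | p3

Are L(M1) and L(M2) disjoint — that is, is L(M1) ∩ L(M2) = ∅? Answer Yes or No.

No

The string xxx is accepted by both M1 and M2.
Hence L(M1) ∩ L(M2) ≠ ∅.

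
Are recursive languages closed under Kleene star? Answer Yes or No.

For an input w of length n, decide by dynamic programming over positions 0..n whether w factors into blocks from L, calling the decider for L on each of the O(n²) substrings; every call halts, so this decides L*.
So the recursive languages are closed under Kleene star.

Yes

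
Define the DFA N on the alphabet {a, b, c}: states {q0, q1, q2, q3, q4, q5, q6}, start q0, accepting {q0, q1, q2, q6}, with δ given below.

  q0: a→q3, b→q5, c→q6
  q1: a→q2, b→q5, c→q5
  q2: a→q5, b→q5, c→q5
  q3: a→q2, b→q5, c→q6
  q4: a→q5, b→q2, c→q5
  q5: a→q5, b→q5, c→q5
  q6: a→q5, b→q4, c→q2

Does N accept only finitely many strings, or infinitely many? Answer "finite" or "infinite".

finite

The useful states (reachable from q0 and able to reach an accepting state) are {q0, q2, q3, q4, q6}.
Restricted to these states the transition graph has no cycle, so every accepting path has bounded length and L is finite.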